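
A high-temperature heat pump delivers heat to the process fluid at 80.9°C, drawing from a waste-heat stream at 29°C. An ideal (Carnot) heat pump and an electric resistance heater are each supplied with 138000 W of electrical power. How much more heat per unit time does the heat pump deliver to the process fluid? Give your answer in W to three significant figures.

803000 W

In absolute terms T_C = 302.15 K and T_H = 354.05 K, so ΔT = 51.90 K.
COP_Carnot = T_H/ΔT = 354.05/51.90 = 6.822.
The heat pump delivers Q̇_H = COP × Ẇ = 941400 W; the resistance heater delivers Ẇ = 138000 W.
Extra = (COP − 1)·Ẇ = 803400 W.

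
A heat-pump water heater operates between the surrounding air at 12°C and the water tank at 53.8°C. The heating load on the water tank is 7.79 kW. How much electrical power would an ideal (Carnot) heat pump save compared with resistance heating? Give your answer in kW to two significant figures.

6.8 kW

In absolute terms T_C = 285.15 K and T_H = 326.95 K, so ΔT = 41.80 K.
COP_Carnot = T_H/ΔT = 326.95/41.80 = 7.822.
Resistance heating needs Ẇ_res = Q̇_H = 7.790 kW; the reversible heat pump needs only Ẇ_hp = Q̇_H/COP = 0.9959 kW.
Saving = 7.790 − 0.9959 = 6.794 kW.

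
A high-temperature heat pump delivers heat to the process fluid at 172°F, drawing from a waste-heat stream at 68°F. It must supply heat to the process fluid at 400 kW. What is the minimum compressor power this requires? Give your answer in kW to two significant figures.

In absolute terms T_C = 293.15 K and T_H = 350.93 K, so ΔT = 57.78 K.
COP_Carnot = T_H/ΔT = 350.93/57.78 = 6.074.
Ẇ_min = Q̇/COP_Carnot = 400.0/6.074 = 65.86 kW.

66 kW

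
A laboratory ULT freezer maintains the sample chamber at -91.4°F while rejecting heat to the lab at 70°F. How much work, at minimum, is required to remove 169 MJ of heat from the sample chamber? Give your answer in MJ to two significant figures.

In absolute terms T_C = 204.59 K and T_H = 294.26 K, so ΔT = 89.67 K.
The reversible limit is COP_R = T_C/ΔT = 2.282, so W_min = Q_C/COP = Q_C·ΔT/T_C.
W_min = 169.0 × 89.67/204.59 = 74.07 MJ.

74 MJ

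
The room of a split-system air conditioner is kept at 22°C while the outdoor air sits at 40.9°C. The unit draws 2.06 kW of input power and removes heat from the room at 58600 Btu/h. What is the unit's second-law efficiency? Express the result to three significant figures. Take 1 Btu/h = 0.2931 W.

0.534

Converting, Q̇_C = 58600 Btu/h = 17.18 kW, so COP_actual = Q̇_C/Ẇ = 17.18/2.060 = 8.338.
In absolute terms T_C = 295.15 K and T_H = 314.05 K, so ΔT = 18.90 K.
COP_Carnot = T_C/ΔT = 295.15/18.90 = 15.62.
η_II = COP_actual/COP_Carnot = 8.338/15.62 = 0.5339.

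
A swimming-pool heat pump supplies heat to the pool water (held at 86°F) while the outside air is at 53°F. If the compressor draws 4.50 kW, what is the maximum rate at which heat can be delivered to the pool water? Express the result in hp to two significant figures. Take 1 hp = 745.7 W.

In absolute terms T_C = 284.82 K and T_H = 303.15 K, so ΔT = 18.33 K.
COP_Carnot = T_H/ΔT = 303.15/18.33 = 16.54.
Q̇_max = COP_Carnot × Ẇ = 16.54 × 4.500 kW = 74.41 kW = 99.78 hp.

100 hp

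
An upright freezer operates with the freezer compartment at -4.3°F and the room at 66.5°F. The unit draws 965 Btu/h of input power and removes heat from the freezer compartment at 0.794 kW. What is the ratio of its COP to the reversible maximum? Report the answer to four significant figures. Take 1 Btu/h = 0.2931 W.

Converting, Q̇_C = 0.7940 kW = 2709 Btu/h, so COP_actual = Q̇_C/Ẇ = 2709/965.0 = 2.807.
In absolute terms T_C = 252.98 K and T_H = 292.32 K, so ΔT = 39.33 K.
COP_Carnot = T_C/ΔT = 252.98/39.33 = 6.432.
η_II = COP_actual/COP_Carnot = 2.807/6.432 = 0.4365.

0.4365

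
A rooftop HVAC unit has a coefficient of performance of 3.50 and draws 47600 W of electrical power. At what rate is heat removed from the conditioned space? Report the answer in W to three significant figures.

167000 W

Q̇_C = COP × Ẇ = 3.50 × 47600 = 166600 W.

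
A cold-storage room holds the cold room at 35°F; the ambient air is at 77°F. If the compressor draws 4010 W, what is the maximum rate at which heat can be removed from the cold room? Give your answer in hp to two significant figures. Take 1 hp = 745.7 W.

In absolute terms T_C = 274.82 K and T_H = 298.15 K, so ΔT = 23.33 K.
COP_Carnot = T_C/ΔT = 274.82/23.33 = 11.78.
Q̇_max = COP_Carnot × Ẇ = 11.78 × 4010 W = 47230 W = 63.34 hp.

63 hp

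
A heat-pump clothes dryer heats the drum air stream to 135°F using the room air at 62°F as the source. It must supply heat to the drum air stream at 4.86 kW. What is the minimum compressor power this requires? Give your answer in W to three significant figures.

597 W

In absolute terms T_C = 289.82 K and T_H = 330.37 K, so ΔT = 40.56 K.
COP_Carnot = T_H/ΔT = 330.37/40.56 = 8.146.
Ẇ_min = Q̇/COP_Carnot = 4.860/8.146 = 0.5966 kW = 596.6 W.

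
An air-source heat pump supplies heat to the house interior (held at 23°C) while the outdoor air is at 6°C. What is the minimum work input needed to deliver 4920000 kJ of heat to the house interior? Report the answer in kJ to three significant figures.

In absolute terms T_C = 279.15 K and T_H = 296.15 K, so ΔT = 17.00 K.
The reversible limit is COP_HP = T_H/ΔT = 17.42, so W_min = Q_H/COP = Q_H·ΔT/T_H.
W_min = 4920000 × 17.00/296.15 = 282400 kJ.

282000 kJ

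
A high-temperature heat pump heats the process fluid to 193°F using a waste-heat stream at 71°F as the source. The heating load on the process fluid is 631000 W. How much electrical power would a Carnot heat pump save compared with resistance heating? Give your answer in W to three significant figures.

In absolute terms T_C = 294.82 K and T_H = 362.59 K, so ΔT = 67.78 K.
COP_Carnot = T_H/ΔT = 362.59/67.78 = 5.350.
Resistance heating needs Ẇ_res = Q̇_H = 631000 W; the reversible heat pump needs only Ẇ_hp = Q̇_H/COP = 117900 W.
Saving = 631000 − 117900 = 513100 W.

513000 W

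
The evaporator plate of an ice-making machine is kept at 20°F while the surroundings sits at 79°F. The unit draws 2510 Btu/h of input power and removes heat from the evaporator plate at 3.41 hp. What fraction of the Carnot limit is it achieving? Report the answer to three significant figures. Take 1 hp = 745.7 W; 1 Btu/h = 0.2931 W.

Converting, Q̇_C = 3.410 hp = 8676 Btu/h, so COP_actual = Q̇_C/Ẇ = 8676/2510 = 3.456.
In absolute terms T_C = 266.48 K and T_H = 299.26 K, so ΔT = 32.78 K.
COP_Carnot = T_C/ΔT = 266.48/32.78 = 8.130.
η_II = COP_actual/COP_Carnot = 3.456/8.130 = 0.4251.

0.425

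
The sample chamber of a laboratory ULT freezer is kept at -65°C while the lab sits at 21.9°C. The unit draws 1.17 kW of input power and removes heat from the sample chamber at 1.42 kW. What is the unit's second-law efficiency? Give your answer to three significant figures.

COP_actual = Q̇_C/Ẇ = 1.420/1.170 = 1.214.
In absolute terms T_C = 208.15 K and T_H = 295.05 K, so ΔT = 86.90 K.
COP_Carnot = T_C/ΔT = 208.15/86.90 = 2.395.
η_II = COP_actual/COP_Carnot = 1.214/2.395 = 0.5067.

0.507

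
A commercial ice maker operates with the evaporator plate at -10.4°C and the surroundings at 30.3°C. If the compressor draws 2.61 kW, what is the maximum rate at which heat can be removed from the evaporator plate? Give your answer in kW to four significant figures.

In absolute terms T_C = 262.75 K and T_H = 303.45 K, so ΔT = 40.70 K.
COP_Carnot = T_C/ΔT = 262.75/40.70 = 6.456.
Q̇_max = COP_Carnot × Ẇ = 6.456 × 2.610 kW = 16.85 kW.

16.85 kW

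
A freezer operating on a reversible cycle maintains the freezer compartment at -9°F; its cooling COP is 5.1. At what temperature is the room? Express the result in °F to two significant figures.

COP_R = T_C/(T_H − T_C) gives T_H − T_C = T_C/COP.
With T_C = 250.37 K, T_H = 250.37 × (1 + 1/5.1) = 299.46 K.
Converting, 299.46 K = 79.37°F.

79 °F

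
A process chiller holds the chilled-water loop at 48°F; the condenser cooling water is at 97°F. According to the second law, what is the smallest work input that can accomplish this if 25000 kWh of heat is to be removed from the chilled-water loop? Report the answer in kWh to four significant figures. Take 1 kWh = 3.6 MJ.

In absolute terms T_C = 282.04 K and T_H = 309.26 K, so ΔT = 27.22 K.
The reversible limit is COP_R = T_C/ΔT = 10.36, so W_min = Q_C/COP = Q_C·ΔT/T_C.
W_min = 25000 × 27.22/282.04 = 2413 kWh.

2413 kWh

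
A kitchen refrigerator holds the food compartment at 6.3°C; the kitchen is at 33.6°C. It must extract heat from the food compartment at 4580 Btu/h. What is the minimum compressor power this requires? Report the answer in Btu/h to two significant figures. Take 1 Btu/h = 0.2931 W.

450 Btu/h

In absolute terms T_C = 279.45 K and T_H = 306.75 K, so ΔT = 27.30 K.
COP_Carnot = T_C/ΔT = 279.45/27.30 = 10.24.
Ẇ_min = Q̇/COP_Carnot = 4580/10.24 = 447.4 Btu/h.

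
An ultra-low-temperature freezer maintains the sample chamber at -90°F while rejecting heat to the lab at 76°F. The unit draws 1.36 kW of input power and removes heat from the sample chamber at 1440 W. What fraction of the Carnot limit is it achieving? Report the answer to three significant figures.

0.475

Converting, Q̇_C = 1440 W = 1.440 kW, so COP_actual = Q̇_C/Ẇ = 1.440/1.360 = 1.059.
In absolute terms T_C = 205.37 K and T_H = 297.59 K, so ΔT = 92.22 K.
COP_Carnot = T_C/ΔT = 205.37/92.22 = 2.227.
η_II = COP_actual/COP_Carnot = 1.059/2.227 = 0.4755.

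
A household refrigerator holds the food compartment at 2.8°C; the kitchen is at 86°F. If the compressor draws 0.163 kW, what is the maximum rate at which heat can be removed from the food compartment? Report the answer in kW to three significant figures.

1.65 kW

In absolute terms T_C = 275.95 K and T_H = 303.15 K, so ΔT = 27.20 K.
COP_Carnot = T_C/ΔT = 275.95/27.20 = 10.15.
Q̇_max = COP_Carnot × Ẇ = 10.15 × 0.1630 kW = 1.654 kW.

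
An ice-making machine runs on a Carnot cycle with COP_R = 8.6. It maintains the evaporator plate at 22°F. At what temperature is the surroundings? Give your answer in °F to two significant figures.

COP_R = T_C/(T_H − T_C) gives T_H − T_C = T_C/COP.
With T_C = 267.59 K, T_H = 267.59 × (1 + 1/8.6) = 298.71 K.
Converting, 298.71 K = 78.01°F.

78 °F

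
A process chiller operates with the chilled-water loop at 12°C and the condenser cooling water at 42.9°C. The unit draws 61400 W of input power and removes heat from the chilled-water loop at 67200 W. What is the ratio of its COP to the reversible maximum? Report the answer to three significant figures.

0.119

COP_actual = Q̇_C/Ẇ = 67200/61400 = 1.094.
In absolute terms T_C = 285.15 K and T_H = 316.05 K, so ΔT = 30.90 K.
COP_Carnot = T_C/ΔT = 285.15/30.90 = 9.228.
η_II = COP_actual/COP_Carnot = 1.094/9.228 = 0.1186.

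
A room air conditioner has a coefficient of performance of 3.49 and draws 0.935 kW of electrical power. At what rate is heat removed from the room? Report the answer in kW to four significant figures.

Q̇_C = COP × Ẇ = 3.49 × 0.9350 = 3.263 kW.

3.263 kW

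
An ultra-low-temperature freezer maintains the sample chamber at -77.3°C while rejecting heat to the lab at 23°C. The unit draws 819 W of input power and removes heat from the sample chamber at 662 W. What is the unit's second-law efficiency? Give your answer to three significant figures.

0.414

COP_actual = Q̇_C/Ẇ = 662.0/819.0 = 0.8083.
In absolute terms T_C = 195.85 K and T_H = 296.15 K, so ΔT = 100.3 K.
COP_Carnot = T_C/ΔT = 195.85/100.3 = 1.953.
η_II = COP_actual/COP_Carnot = 0.8083/1.953 = 0.4140.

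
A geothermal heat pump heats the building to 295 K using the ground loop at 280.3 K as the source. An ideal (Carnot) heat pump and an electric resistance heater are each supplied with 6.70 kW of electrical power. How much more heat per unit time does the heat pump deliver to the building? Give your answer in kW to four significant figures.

127.8 kW

The reservoir spacing is ΔT = 295 − 280.3 = 14.70 K.
COP_Carnot = T_H/ΔT = 295.00/14.70 = 20.07.
The heat pump delivers Q̇_H = COP × Ẇ = 134.5 kW; the resistance heater delivers Ẇ = 6.700 kW.
Extra = (COP − 1)·Ẇ = 127.8 kW.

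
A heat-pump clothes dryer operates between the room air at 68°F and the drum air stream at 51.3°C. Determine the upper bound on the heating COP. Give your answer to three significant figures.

In absolute terms T_C = 293.15 K and T_H = 324.45 K, so ΔT = 31.30 K.
For a reversible cycle, COP_Carnot = T_H/ΔT = 324.45/31.30 = 10.37.

10.4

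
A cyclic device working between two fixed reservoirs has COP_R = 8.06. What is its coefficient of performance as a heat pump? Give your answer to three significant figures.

9.06

The first law on one cycle gives Q_H = Q_C + W, so Q_H/W = Q_C/W + 1.
COP_HP = COP_R + 1 = 8.06 + 1 = 9.06.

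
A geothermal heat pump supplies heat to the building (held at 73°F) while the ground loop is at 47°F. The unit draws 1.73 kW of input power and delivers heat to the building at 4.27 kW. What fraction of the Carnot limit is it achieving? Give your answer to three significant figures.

0.120

COP_actual = Q̇_H/Ẇ = 4.270/1.730 = 2.468.
In absolute terms T_C = 281.48 K and T_H = 295.93 K, so ΔT = 14.44 K.
COP_Carnot = T_H/ΔT = 295.93/14.44 = 20.49.
η_II = COP_actual/COP_Carnot = 2.468/20.49 = 0.1205.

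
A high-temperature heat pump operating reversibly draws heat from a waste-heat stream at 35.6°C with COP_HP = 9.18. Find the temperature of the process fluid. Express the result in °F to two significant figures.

160 °F

COP_HP = T_H/(T_H − T_C) rearranges to T_H = COP·T_C/(COP − 1).
With T_C = 308.75 K, T_H = 9.18 × 308.75/8.180 = 346.49 K.
Converting, 346.49 K = 164.02°F.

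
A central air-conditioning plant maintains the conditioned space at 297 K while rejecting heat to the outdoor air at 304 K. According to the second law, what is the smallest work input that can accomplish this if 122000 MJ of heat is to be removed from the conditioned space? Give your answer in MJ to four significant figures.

2875 MJ

The reservoir spacing is ΔT = 304 − 297 = 7.000 K.
The reversible limit is COP_R = T_C/ΔT = 42.43, so W_min = Q_C/COP = Q_C·ΔT/T_C.
W_min = 122000 × 7.000/297.00 = 2875 MJ.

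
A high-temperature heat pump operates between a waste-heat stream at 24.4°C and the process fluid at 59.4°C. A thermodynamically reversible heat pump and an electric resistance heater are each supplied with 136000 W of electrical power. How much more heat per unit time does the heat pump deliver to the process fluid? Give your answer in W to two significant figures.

In absolute terms T_C = 297.55 K and T_H = 332.55 K, so ΔT = 35.00 K.
COP_Carnot = T_H/ΔT = 332.55/35.00 = 9.501.
The heat pump delivers Q̇_H = COP × Ẇ = 1292000 W; the resistance heater delivers Ẇ = 136000 W.
Extra = (COP − 1)·Ẇ = 1156000 W.

1200000 W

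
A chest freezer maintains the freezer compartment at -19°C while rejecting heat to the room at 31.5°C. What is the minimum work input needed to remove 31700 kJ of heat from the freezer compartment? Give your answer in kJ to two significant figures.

In absolute terms T_C = 254.15 K and T_H = 304.65 K, so ΔT = 50.50 K.
The reversible limit is COP_R = T_C/ΔT = 5.033, so W_min = Q_C/COP = Q_C·ΔT/T_C.
W_min = 31700 × 50.50/254.15 = 6299 kJ.

6300 kJ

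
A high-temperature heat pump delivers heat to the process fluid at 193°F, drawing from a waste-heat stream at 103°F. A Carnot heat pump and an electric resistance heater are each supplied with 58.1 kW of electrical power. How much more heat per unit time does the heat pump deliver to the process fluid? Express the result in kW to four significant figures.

In absolute terms T_C = 312.59 K and T_H = 362.59 K, so ΔT = 50.00 K.
COP_Carnot = T_H/ΔT = 362.59/50.00 = 7.252.
The heat pump delivers Q̇_H = COP × Ẇ = 421.3 kW; the resistance heater delivers Ẇ = 58.10 kW.
Extra = (COP − 1)·Ẇ = 363.2 kW.

363.2 kW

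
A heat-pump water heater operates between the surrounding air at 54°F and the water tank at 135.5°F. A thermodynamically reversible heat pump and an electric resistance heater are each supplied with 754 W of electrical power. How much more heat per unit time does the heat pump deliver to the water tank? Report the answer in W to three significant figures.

In absolute terms T_C = 285.37 K and T_H = 330.65 K, so ΔT = 45.28 K.
COP_Carnot = T_H/ΔT = 330.65/45.28 = 7.303.
The heat pump delivers Q̇_H = COP × Ẇ = 5506 W; the resistance heater delivers Ẇ = 754.0 W.
Extra = (COP − 1)·Ẇ = 4752 W.

4750 W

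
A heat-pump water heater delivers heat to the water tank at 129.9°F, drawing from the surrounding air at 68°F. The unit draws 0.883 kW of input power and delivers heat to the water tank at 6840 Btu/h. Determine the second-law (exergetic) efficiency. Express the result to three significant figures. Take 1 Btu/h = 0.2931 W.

0.238

Converting, Q̇_H = 6840 Btu/h = 2.005 kW, so COP_actual = Q̇_H/Ẇ = 2.005/0.8830 = 2.270.
In absolute terms T_C = 293.15 K and T_H = 327.54 K, so ΔT = 34.39 K.
COP_Carnot = T_H/ΔT = 327.54/34.39 = 9.525.
η_II = COP_actual/COP_Carnot = 2.270/9.525 = 0.2384.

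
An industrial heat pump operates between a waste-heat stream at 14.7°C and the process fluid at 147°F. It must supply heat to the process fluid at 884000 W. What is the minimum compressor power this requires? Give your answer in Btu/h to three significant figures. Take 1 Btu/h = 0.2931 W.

440000 Btu/h

In absolute terms T_C = 287.85 K and T_H = 337.04 K, so ΔT = 49.19 K.
COP_Carnot = T_H/ΔT = 337.04/49.19 = 6.852.
Ẇ_min = Q̇/COP_Carnot = 884000/6.852 = 129000 W = 440200 Btu/h.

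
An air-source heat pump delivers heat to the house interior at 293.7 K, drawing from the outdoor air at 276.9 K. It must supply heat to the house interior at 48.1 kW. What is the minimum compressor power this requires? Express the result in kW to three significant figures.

2.75 kW

The reservoir spacing is ΔT = 293.7 − 276.9 = 16.80 K.
COP_Carnot = T_H/ΔT = 293.70/16.80 = 17.48.
Ẇ_min = Q̇/COP_Carnot = 48.10/17.48 = 2.751 kW.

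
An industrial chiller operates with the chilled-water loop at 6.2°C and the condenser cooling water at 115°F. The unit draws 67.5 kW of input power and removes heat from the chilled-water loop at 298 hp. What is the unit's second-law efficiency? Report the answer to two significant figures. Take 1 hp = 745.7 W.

0.47

Converting, Q̇_C = 298.0 hp = 222.2 kW, so COP_actual = Q̇_C/Ẇ = 222.2/67.50 = 3.292.
In absolute terms T_C = 279.35 K and T_H = 319.26 K, so ΔT = 39.91 K.
COP_Carnot = T_C/ΔT = 279.35/39.91 = 6.999.
η_II = COP_actual/COP_Carnot = 3.292/6.999 = 0.4704.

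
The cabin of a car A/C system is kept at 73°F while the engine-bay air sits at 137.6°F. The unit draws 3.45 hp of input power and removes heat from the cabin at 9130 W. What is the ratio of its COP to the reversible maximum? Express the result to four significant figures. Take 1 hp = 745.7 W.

0.4304

Converting, Q̇_C = 9130 W = 12.24 hp, so COP_actual = Q̇_C/Ẇ = 12.24/3.450 = 3.549.
In absolute terms T_C = 295.93 K and T_H = 331.82 K, so ΔT = 35.89 K.
COP_Carnot = T_C/ΔT = 295.93/35.89 = 8.246.
η_II = COP_actual/COP_Carnot = 3.549/8.246 = 0.4304.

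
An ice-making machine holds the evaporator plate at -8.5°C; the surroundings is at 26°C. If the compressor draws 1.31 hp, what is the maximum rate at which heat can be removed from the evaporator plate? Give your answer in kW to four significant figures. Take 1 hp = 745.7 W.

7.494 kW

In absolute terms T_C = 264.65 K and T_H = 299.15 K, so ΔT = 34.50 K.
COP_Carnot = T_C/ΔT = 264.65/34.50 = 7.671.
Q̇_max = COP_Carnot × Ẇ = 7.671 × 1.310 hp = 10.05 hp = 7.494 kW.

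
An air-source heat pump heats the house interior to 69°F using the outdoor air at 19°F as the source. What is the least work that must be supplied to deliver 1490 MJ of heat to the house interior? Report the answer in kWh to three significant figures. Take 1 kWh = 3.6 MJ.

39.1 kWh

In absolute terms T_C = 265.93 K and T_H = 293.71 K, so ΔT = 27.78 K.
The reversible limit is COP_HP = T_H/ΔT = 10.57, so W_min = Q_H/COP = Q_H·ΔT/T_H.
W_min = 1490 × 27.78/293.71 = 140.9 MJ = 39.14 kWh.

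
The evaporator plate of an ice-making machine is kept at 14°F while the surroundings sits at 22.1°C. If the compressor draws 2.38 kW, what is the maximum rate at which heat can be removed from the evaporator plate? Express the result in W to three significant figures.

19500 W

In absolute terms T_C = 263.15 K and T_H = 295.25 K, so ΔT = 32.10 K.
COP_Carnot = T_C/ΔT = 263.15/32.10 = 8.198.
Q̇_max = COP_Carnot × Ẇ = 8.198 × 2.380 kW = 19.51 kW = 19510 W.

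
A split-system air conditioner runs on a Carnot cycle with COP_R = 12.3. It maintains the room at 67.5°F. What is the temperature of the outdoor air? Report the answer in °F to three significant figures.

110 °F

COP_R = T_C/(T_H − T_C) gives T_H − T_C = T_C/COP.
With T_C = 292.87 K, T_H = 292.87 × (1 + 1/12.3) = 316.68 K.
Converting, 316.68 K = 110.36°F.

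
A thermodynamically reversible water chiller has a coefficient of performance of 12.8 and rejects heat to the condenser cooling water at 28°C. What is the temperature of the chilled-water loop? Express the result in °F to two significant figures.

For a Carnot refrigerator COP_R = T_C/(T_H − T_C), so T_C = COP·T_H/(1 + COP).
With T_H = 301.15 K, T_C = 12.8 × 301.15/13.80 = 279.33 K.
Converting, 279.33 K = 43.12°F.

43 °F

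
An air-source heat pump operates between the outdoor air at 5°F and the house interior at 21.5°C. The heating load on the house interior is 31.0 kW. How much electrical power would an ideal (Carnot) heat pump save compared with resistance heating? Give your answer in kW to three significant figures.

In absolute terms T_C = 258.15 K and T_H = 294.65 K, so ΔT = 36.50 K.
COP_Carnot = T_H/ΔT = 294.65/36.50 = 8.073.
Resistance heating needs Ẇ_res = Q̇_H = 31.00 kW; the reversible heat pump needs only Ẇ_hp = Q̇_H/COP = 3.840 kW.
Saving = 31.00 − 3.840 = 27.16 kW.

27.2 kW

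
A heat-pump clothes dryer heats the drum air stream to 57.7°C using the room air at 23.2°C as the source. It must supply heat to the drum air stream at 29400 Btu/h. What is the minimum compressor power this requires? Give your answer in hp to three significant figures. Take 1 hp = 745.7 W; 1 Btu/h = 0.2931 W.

In absolute terms T_C = 296.35 K and T_H = 330.85 K, so ΔT = 34.50 K.
COP_Carnot = T_H/ΔT = 330.85/34.50 = 9.590.
Ẇ_min = Q̇/COP_Carnot = 29400/9.590 = 3066 Btu/h = 1.205 hp.

1.20 hp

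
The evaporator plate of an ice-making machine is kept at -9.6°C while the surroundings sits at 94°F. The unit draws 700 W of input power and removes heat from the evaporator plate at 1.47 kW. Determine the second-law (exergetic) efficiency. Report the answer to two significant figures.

0.35

Converting, Q̇_C = 1.470 kW = 1470 W, so COP_actual = Q̇_C/Ẇ = 1470/700.0 = 2.100.
In absolute terms T_C = 263.55 K and T_H = 307.59 K, so ΔT = 44.04 K.
COP_Carnot = T_C/ΔT = 263.55/44.04 = 5.984.
η_II = COP_actual/COP_Carnot = 2.100/5.984 = 0.3510.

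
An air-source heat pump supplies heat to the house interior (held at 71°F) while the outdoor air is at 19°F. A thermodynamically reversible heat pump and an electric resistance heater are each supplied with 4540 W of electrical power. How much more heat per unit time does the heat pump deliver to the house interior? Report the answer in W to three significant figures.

41800 W

In absolute terms T_C = 265.93 K and T_H = 294.82 K, so ΔT = 28.89 K.
COP_Carnot = T_H/ΔT = 294.82/28.89 = 10.21.
The heat pump delivers Q̇_H = COP × Ẇ = 46330 W; the resistance heater delivers Ẇ = 4540 W.
Extra = (COP − 1)·Ẇ = 41790 W.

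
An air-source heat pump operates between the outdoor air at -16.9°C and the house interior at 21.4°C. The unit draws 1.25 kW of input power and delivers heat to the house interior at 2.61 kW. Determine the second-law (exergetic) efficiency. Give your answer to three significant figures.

0.272

COP_actual = Q̇_H/Ẇ = 2.610/1.250 = 2.088.
In absolute terms T_C = 256.25 K and T_H = 294.55 K, so ΔT = 38.30 K.
COP_Carnot = T_H/ΔT = 294.55/38.30 = 7.691.
η_II = COP_actual/COP_Carnot = 2.088/7.691 = 0.2715.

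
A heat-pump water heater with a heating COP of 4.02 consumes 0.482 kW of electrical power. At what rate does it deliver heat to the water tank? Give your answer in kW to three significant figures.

1.94 kW

Q̇_H = COP_HP × Ẇ = 4.02 × 0.4820 = 1.938 kW.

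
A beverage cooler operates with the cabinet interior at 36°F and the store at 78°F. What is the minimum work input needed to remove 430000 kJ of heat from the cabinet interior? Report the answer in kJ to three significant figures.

36400 kJ

In absolute terms T_C = 275.37 K and T_H = 298.71 K, so ΔT = 23.33 K.
The reversible limit is COP_R = T_C/ΔT = 11.80, so W_min = Q_C/COP = Q_C·ΔT/T_C.
W_min = 430000 × 23.33/275.37 = 36440 kJ.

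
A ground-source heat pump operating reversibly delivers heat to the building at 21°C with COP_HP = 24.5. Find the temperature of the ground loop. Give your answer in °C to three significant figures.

8.99 °C

COP_HP = T_H/(T_H − T_C) gives T_H − T_C = T_H/COP.
With T_H = 294.15 K, T_C = 294.15 × (1 − 1/24.5) = 282.14 K.
Converting, 282.14 K = 8.99°C.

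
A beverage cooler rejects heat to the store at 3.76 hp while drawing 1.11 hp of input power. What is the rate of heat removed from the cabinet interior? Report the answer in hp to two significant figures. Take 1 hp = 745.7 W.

2.7 hp

For a cyclic device the first law requires Q̇_H = Q̇_C + Ẇ.
Q̇_C = Q̇_H − Ẇ = 2.650 hp.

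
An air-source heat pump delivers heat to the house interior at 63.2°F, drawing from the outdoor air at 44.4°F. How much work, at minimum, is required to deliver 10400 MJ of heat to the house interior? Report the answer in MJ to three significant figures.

In absolute terms T_C = 280.04 K and T_H = 290.48 K, so ΔT = 10.44 K.
The reversible limit is COP_HP = T_H/ΔT = 27.81, so W_min = Q_H/COP = Q_H·ΔT/T_H.
W_min = 10400 × 10.44/290.48 = 373.9 MJ.

374 MJ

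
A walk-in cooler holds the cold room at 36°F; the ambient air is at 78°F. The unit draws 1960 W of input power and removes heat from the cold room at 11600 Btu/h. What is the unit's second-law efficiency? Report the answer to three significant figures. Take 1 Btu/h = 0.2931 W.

0.147

Converting, Q̇_C = 11600 Btu/h = 3400 W, so COP_actual = Q̇_C/Ẇ = 3400/1960 = 1.735.
In absolute terms T_C = 275.37 K and T_H = 298.71 K, so ΔT = 23.33 K.
COP_Carnot = T_C/ΔT = 275.37/23.33 = 11.80.
η_II = COP_actual/COP_Carnot = 1.735/11.80 = 0.1470.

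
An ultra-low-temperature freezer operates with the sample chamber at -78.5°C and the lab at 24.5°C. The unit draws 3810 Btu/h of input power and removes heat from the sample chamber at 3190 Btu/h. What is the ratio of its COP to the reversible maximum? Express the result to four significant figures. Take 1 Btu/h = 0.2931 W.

0.4430

COP_actual = Q̇_C/Ẇ = 3190/3810 = 0.8373.
In absolute terms T_C = 194.65 K and T_H = 297.65 K, so ΔT = 103.0 K.
COP_Carnot = T_C/ΔT = 194.65/103.0 = 1.890.
η_II = COP_actual/COP_Carnot = 0.8373/1.890 = 0.4430.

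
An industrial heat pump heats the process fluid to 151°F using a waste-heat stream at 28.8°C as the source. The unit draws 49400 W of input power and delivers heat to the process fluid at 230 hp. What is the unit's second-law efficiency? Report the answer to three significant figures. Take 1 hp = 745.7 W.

Converting, Q̇_H = 230.0 hp = 171500 W, so COP_actual = Q̇_H/Ẇ = 171500/49400 = 3.472.
In absolute terms T_C = 301.95 K and T_H = 339.26 K, so ΔT = 37.31 K.
COP_Carnot = T_H/ΔT = 339.26/37.31 = 9.093.
η_II = COP_actual/COP_Carnot = 3.472/9.093 = 0.3818.

0.382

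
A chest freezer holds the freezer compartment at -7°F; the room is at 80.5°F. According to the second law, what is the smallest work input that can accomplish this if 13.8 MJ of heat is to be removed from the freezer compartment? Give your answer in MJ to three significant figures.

In absolute terms T_C = 251.48 K and T_H = 300.09 K, so ΔT = 48.61 K.
The reversible limit is COP_R = T_C/ΔT = 5.173, so W_min = Q_C/COP = Q_C·ΔT/T_C.
W_min = 13.80 × 48.61/251.48 = 2.668 MJ.

2.67 MJ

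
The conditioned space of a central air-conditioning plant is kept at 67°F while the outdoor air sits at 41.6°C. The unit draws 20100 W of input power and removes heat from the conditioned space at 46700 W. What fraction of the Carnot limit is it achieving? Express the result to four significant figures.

COP_actual = Q̇_C/Ẇ = 46700/20100 = 2.323.
In absolute terms T_C = 292.59 K and T_H = 314.75 K, so ΔT = 22.16 K.
COP_Carnot = T_C/ΔT = 292.59/22.16 = 13.21.
η_II = COP_actual/COP_Carnot = 2.323/13.21 = 0.1759.

0.1759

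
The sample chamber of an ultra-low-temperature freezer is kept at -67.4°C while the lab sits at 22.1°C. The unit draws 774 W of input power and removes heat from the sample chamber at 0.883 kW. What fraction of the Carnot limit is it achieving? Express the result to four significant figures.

0.4963

Converting, Q̇_C = 0.8830 kW = 883.0 W, so COP_actual = Q̇_C/Ẇ = 883.0/774.0 = 1.141.
In absolute terms T_C = 205.75 K and T_H = 295.25 K, so ΔT = 89.50 K.
COP_Carnot = T_C/ΔT = 205.75/89.50 = 2.299.
η_II = COP_actual/COP_Carnot = 1.141/2.299 = 0.4963.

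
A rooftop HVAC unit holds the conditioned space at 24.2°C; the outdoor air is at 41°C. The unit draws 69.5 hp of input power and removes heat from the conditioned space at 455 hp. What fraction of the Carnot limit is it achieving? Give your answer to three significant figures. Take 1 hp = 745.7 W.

0.370

COP_actual = Q̇_C/Ẇ = 455.0/69.50 = 6.547.
In absolute terms T_C = 297.35 K and T_H = 314.15 K, so ΔT = 16.80 K.
COP_Carnot = T_C/ΔT = 297.35/16.80 = 17.70.
η_II = COP_actual/COP_Carnot = 6.547/17.70 = 0.3699.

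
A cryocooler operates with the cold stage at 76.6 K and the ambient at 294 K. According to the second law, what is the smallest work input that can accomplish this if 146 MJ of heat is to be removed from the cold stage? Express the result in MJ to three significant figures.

The reservoir spacing is ΔT = 294 − 76.6 = 217.4 K.
The reversible limit is COP_R = T_C/ΔT = 0.3523, so W_min = Q_C/COP = Q_C·ΔT/T_C.
W_min = 146.0 × 217.4/76.60 = 414.4 MJ.

414 MJ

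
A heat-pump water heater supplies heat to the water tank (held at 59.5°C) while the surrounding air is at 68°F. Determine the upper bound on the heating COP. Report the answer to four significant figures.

In absolute terms T_C = 293.15 K and T_H = 332.65 K, so ΔT = 39.50 K.
For a reversible cycle, COP_Carnot = T_H/ΔT = 332.65/39.50 = 8.422.

8.422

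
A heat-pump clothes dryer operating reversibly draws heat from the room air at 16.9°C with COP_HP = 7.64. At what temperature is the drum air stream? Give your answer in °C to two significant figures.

61 °C

COP_HP = T_H/(T_H − T_C) rearranges to T_H = COP·T_C/(COP − 1).
With T_C = 290.05 K, T_H = 7.64 × 290.05/6.640 = 333.73 K.
Converting, 333.73 K = 60.58°C.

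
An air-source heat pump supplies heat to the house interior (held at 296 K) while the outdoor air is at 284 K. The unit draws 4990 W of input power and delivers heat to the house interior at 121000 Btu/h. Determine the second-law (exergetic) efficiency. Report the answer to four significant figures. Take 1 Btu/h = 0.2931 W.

0.2881

Converting, Q̇_H = 121000 Btu/h = 35470 W, so COP_actual = Q̇_H/Ẇ = 35470/4990 = 7.107.
The reservoir spacing is ΔT = 296 − 284 = 12.00 K.
COP_Carnot = T_H/ΔT = 296.00/12.00 = 24.67.
η_II = COP_actual/COP_Carnot = 7.107/24.67 = 0.2881.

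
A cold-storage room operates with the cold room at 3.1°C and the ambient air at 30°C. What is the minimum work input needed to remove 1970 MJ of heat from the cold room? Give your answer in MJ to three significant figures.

In absolute terms T_C = 276.25 K and T_H = 303.15 K, so ΔT = 26.90 K.
The reversible limit is COP_R = T_C/ΔT = 10.27, so W_min = Q_C/COP = Q_C·ΔT/T_C.
W_min = 1970 × 26.90/276.25 = 191.8 MJ.

192 MJ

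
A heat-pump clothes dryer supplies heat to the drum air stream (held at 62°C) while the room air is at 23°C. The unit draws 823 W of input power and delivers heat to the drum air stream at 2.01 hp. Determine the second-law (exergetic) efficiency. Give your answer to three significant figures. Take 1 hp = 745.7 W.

0.212

Converting, Q̇_H = 2.010 hp = 1499 W, so COP_actual = Q̇_H/Ẇ = 1499/823.0 = 1.821.
In absolute terms T_C = 296.15 K and T_H = 335.15 K, so ΔT = 39.00 K.
COP_Carnot = T_H/ΔT = 335.15/39.00 = 8.594.
η_II = COP_actual/COP_Carnot = 1.821/8.594 = 0.2119.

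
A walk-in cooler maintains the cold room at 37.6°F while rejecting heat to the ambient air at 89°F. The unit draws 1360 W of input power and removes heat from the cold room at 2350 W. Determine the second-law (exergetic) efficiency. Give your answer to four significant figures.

COP_actual = Q̇_C/Ẇ = 2350/1360 = 1.728.
In absolute terms T_C = 276.26 K and T_H = 304.82 K, so ΔT = 28.56 K.
COP_Carnot = T_C/ΔT = 276.26/28.56 = 9.675.
η_II = COP_actual/COP_Carnot = 1.728/9.675 = 0.1786.

0.1786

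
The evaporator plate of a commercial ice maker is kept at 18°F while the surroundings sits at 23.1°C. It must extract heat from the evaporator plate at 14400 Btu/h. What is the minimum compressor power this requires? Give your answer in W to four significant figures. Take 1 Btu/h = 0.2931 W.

In absolute terms T_C = 265.37 K and T_H = 296.25 K, so ΔT = 30.88 K.
COP_Carnot = T_C/ΔT = 265.37/30.88 = 8.594.
Ẇ_min = Q̇/COP_Carnot = 14400/8.594 = 1676 Btu/h = 491.1 W.

491.1 W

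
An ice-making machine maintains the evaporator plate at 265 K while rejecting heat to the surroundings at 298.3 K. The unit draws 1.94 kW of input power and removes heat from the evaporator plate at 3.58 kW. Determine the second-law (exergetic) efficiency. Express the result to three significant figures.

0.232

COP_actual = Q̇_C/Ẇ = 3.580/1.940 = 1.845.
The reservoir spacing is ΔT = 298.3 − 265 = 33.30 K.
COP_Carnot = T_C/ΔT = 265.00/33.30 = 7.958.
η_II = COP_actual/COP_Carnot = 1.845/7.958 = 0.2319.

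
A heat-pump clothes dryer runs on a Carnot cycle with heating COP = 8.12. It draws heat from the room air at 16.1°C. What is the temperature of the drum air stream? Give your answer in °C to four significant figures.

56.73 °C

COP_HP = T_H/(T_H − T_C) rearranges to T_H = COP·T_C/(COP − 1).
With T_C = 289.25 K, T_H = 8.12 × 289.25/7.120 = 329.88 K.
Converting, 329.88 K = 56.73°C.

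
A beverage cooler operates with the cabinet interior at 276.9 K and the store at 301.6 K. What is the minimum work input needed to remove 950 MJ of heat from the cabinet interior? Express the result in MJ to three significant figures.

The reservoir spacing is ΔT = 301.6 − 276.9 = 24.70 K.
The reversible limit is COP_R = T_C/ΔT = 11.21, so W_min = Q_C/COP = Q_C·ΔT/T_C.
W_min = 950.0 × 24.70/276.90 = 84.74 MJ.

84.7 MJ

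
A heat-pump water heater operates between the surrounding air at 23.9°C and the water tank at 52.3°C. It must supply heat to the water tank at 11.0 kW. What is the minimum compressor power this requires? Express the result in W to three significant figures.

In absolute terms T_C = 297.05 K and T_H = 325.45 K, so ΔT = 28.40 K.
COP_Carnot = T_H/ΔT = 325.45/28.40 = 11.46.
Ẇ_min = Q̇/COP_Carnot = 11.00/11.46 = 0.9599 kW = 959.9 W.

960 W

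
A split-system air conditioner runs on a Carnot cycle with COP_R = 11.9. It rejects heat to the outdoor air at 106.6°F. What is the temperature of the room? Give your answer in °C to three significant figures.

For a Carnot refrigerator COP_R = T_C/(T_H − T_C), so T_C = COP·T_H/(1 + COP).
With T_H = 314.59 K, T_C = 11.9 × 314.59/12.90 = 290.21 K.
Converting, 290.21 K = 17.06°C.

17.1 °C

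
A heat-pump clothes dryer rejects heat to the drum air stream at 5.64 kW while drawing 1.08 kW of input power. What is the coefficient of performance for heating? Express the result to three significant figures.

The first law gives Q̇_H = Q̇_C + Ẇ, so the three rates are Q̇_C = 4.560, Q̇_H = 5.640, Ẇ = 1.080 kW.
COP_HP = Q̇_H/Ẇ = 5.640/1.080 = 5.222.

5.22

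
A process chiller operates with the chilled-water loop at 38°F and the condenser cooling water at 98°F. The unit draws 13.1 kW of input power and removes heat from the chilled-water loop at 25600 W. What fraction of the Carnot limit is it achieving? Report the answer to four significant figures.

0.2356

Converting, Q̇_C = 25600 W = 25.60 kW, so COP_actual = Q̇_C/Ẇ = 25.60/13.10 = 1.954.
In absolute terms T_C = 276.48 K and T_H = 309.82 K, so ΔT = 33.33 K.
COP_Carnot = T_C/ΔT = 276.48/33.33 = 8.295.
η_II = COP_actual/COP_Carnot = 1.954/8.295 = 0.2356.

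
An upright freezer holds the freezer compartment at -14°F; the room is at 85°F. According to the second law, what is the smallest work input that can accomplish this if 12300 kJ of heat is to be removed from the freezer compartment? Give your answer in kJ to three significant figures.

2730 kJ

In absolute terms T_C = 247.59 K and T_H = 302.59 K, so ΔT = 55.00 K.
The reversible limit is COP_R = T_C/ΔT = 4.502, so W_min = Q_C/COP = Q_C·ΔT/T_C.
W_min = 12300 × 55.00/247.59 = 2732 kJ.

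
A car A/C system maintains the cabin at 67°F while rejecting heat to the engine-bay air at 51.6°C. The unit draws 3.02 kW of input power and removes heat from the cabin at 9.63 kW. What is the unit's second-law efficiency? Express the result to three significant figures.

COP_actual = Q̇_C/Ẇ = 9.630/3.020 = 3.189.
In absolute terms T_C = 292.59 K and T_H = 324.75 K, so ΔT = 32.16 K.
COP_Carnot = T_C/ΔT = 292.59/32.16 = 9.099.
η_II = COP_actual/COP_Carnot = 3.189/9.099 = 0.3504.

0.350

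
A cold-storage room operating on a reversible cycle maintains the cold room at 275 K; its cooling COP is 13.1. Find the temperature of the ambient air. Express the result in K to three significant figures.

296 K

COP_R = T_C/(T_H − T_C) gives T_H − T_C = T_C/COP.
With T_C = 275.00 K, T_H = 275.00 × (1 + 1/13.1) = 295.99 K.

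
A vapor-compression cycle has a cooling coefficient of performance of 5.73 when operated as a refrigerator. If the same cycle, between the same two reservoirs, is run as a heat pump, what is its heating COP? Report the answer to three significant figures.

The first law on one cycle gives Q_H = Q_C + W, so Q_H/W = Q_C/W + 1.
COP_HP = COP_R + 1 = 5.73 + 1 = 6.73.

6.73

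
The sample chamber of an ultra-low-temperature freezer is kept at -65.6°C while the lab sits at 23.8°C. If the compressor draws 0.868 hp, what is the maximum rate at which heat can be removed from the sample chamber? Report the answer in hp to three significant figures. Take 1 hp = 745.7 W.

In absolute terms T_C = 207.55 K and T_H = 296.95 K, so ΔT = 89.40 K.
COP_Carnot = T_C/ΔT = 207.55/89.40 = 2.322.
Q̇_max = COP_Carnot × Ẇ = 2.322 × 0.8680 hp = 2.015 hp.

2.02 hp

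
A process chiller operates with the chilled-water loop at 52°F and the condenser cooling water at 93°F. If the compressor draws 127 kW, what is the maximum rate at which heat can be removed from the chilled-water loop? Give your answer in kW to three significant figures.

1580 kW

In absolute terms T_C = 284.26 K and T_H = 307.04 K, so ΔT = 22.78 K.
COP_Carnot = T_C/ΔT = 284.26/22.78 = 12.48.
Q̇_max = COP_Carnot × Ẇ = 12.48 × 127.0 kW = 1585 kW.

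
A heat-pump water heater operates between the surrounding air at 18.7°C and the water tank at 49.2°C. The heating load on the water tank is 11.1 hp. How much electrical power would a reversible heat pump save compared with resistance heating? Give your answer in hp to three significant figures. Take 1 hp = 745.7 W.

10.0 hp

In absolute terms T_C = 291.85 K and T_H = 322.35 K, so ΔT = 30.50 K.
COP_Carnot = T_H/ΔT = 322.35/30.50 = 10.57.
Resistance heating needs Ẇ_res = Q̇_H = 11.10 hp; the reversible heat pump needs only Ẇ_hp = Q̇_H/COP = 1.050 hp.
Saving = 11.10 − 1.050 = 10.05 hp.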